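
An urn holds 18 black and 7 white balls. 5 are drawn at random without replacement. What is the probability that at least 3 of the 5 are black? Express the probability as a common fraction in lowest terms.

102/115

Total selections: C(25,5) = 53130.
Favorable selections (at least 3 black): C(18,3)·C(7,2) + C(18,4)·C(7,1) + C(18,5)·C(7,0) = 17136 + 21420 + 8568 = 47124.
Probability = 47124/53130 = 102/115.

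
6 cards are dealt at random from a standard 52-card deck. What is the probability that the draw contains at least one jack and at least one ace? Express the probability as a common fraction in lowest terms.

There are C(52,6) = 20358520 possible draws.
By inclusion-exclusion on the complements, draws missing all jacks or all aces: C(48,6) + C(48,6) − C(44,6) = 12271512 + 12271512 − 7059052 = 17483972.
So draws with at least one of each: 20358520 − 17483972 = 2874548, probability 2874548/20358520 = 718637/5089630.

718637/5089630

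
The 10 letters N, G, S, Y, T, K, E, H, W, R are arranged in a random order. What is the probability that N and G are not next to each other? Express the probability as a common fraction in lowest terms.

4/5

There are 10! = 3628800 arrangements.
Arrangements with N and G adjacent: 2·9! = 725760.
So not adjacent: 3628800 − 725760 = 2903040, probability 2903040/3628800 = 4/5.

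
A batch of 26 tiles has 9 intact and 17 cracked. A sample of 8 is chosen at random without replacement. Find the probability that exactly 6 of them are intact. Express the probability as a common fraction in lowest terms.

11424/1562275

The sample space is all 8-subsets of the 26: C(26,8) = 1562275.
Selections with exactly 6 intact: choose 6 of the 9 intact and 2 of the 17 cracked, C(9,6)·C(17,2) = 84·136 = 11424.
Probability = 11424/1562275.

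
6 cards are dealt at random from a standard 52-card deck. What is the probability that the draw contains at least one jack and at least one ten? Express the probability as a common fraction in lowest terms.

718637/5089630

There are C(52,6) = 20358520 possible draws.
By inclusion-exclusion on the complements, draws missing all jacks or all tens: C(48,6) + C(48,6) − C(44,6) = 12271512 + 12271512 − 7059052 = 17483972.
So draws with at least one of each: 20358520 − 17483972 = 2874548, probability 2874548/20358520 = 718637/5089630.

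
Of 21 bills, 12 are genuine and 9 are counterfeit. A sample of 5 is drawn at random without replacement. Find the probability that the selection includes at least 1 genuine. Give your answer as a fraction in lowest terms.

321/323

There are C(21,5) = 20349 ways to choose the 5.
The complement is all 5 are counterfeit: C(9,5) = 126.
Probability = 1 − 126/20349 = 20223/20349 = 321/323.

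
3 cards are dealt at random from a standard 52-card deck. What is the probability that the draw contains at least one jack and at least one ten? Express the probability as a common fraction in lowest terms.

There are C(52,3) = 22100 possible draws.
By inclusion-exclusion on the complements, draws missing all jacks or all tens: C(48,3) + C(48,3) − C(44,3) = 17296 + 17296 − 13244 = 21348.
So draws with at least one of each: 22100 − 21348 = 752, probability 752/22100 = 188/5525.

188/5525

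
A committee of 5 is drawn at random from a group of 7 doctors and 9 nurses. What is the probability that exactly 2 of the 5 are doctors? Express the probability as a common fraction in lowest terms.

21/52

The sample space is all 5-subsets of the 16: C(16,5) = 4368.
Selections with exactly 2 doctors: choose 2 of the 7 doctors and 3 of the 9 nurses, C(7,2)·C(9,3) = 21·84 = 1764.
Probability = 1764/4368 = 21/52.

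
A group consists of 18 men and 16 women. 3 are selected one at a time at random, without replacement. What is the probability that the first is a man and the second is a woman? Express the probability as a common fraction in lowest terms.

Multiply the conditional probabilities at each draw: 18/34 · 16/33 = 288/1122 = 48/187.

48/187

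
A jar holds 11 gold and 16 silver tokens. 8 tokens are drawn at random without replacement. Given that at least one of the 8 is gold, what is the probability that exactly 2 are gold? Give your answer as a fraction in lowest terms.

Work in counts. Selections with at least one gold: C(27,8) − C(16,8) = 2220075 − 12870 = 2207205.
Of those, selections where exactly 2 are gold: C(11,2)·C(16,6) = 55·8008 = 440440.
Conditional probability = 440440/2207205 = 88/441.

88/441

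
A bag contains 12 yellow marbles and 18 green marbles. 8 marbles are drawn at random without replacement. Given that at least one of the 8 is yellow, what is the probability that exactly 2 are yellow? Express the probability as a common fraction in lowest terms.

Work in counts. Selections with at least one yellow: C(30,8) − C(18,8) = 5852925 − 43758 = 5809167.
Of those, selections where exactly 2 are yellow: C(12,2)·C(18,6) = 66·18564 = 1225224.
Conditional probability = 1225224/5809167 = 1496/7093.

1496/7093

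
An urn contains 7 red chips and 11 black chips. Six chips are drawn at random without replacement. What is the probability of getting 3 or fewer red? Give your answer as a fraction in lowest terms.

781/884

There are C(18,6) = 18564 ways to choose the 6.
Favorable selections (3 or fewer red): C(7,0)·C(11,6) + C(7,1)·C(11,5) + C(7,2)·C(11,4) + C(7,3)·C(11,3) = 462 + 3234 + 6930 + 5775 = 16401.
Probability = 16401/18564 = 781/884.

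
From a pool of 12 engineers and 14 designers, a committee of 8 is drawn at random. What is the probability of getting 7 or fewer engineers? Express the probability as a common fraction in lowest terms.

28396/28405

There are C(26,8) = 1562275 ways to choose the 8.
Favorable selections (7 or fewer engineers): C(12,0)·C(14,8) + C(12,1)·C(14,7) + C(12,2)·C(14,6) + C(12,3)·C(14,5) + C(12,4)·C(14,4) + C(12,5)·C(14,3) + C(12,6)·C(14,2) + C(12,7)·C(14,1) = 3003 + 41184 + 198198 + 440440 + 495495 + 288288 + 84084 + 11088 = 1561780.
Probability = 1561780/1562275 = 28396/28405.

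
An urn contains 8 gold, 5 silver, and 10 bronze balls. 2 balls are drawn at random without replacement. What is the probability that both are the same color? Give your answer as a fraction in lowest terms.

83/253

There are C(23,2) = 253 ways to draw 2 balls.
All same color: C(8,2) + C(5,2) + C(10,2) = 28 + 10 + 45 = 83.
Probability = 83/253.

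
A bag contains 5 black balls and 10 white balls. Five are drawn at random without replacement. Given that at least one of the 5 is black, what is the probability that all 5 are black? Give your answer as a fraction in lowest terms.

1/2751

Work in counts. Selections with at least one black: C(15,5) − C(10,5) = 3003 − 252 = 2751.
Of those, selections where all 5 are black: C(5,5) = 1.
Conditional probability = 1/2751.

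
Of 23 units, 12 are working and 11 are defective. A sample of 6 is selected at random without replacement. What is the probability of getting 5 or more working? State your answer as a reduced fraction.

There are C(23,6) = 100947 ways to choose the 6.
Favorable selections (5 or more working): C(12,5)·C(11,1) + C(12,6)·C(11,0) = 8712 + 924 = 9636.
Probability = 9636/100947 = 292/3059.

292/3059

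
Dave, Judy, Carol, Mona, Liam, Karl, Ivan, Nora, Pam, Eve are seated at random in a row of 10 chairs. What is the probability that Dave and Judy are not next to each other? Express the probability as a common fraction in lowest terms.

4/5

There are 10! = 3628800 arrangements.
Arrangements with Dave and Judy adjacent: 2·9! = 725760.
So not adjacent: 3628800 − 725760 = 2903040, probability 2903040/3628800 = 4/5.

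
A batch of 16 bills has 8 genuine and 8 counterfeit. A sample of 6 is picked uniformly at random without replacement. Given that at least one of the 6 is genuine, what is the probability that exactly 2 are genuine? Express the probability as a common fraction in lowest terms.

14/57

Work in counts. Selections with at least one genuine: C(16,6) − C(8,6) = 8008 − 28 = 7980.
Of those, selections where exactly 2 are genuine: C(8,2)·C(8,4) = 28·70 = 1960.
Conditional probability = 1960/7980 = 14/57.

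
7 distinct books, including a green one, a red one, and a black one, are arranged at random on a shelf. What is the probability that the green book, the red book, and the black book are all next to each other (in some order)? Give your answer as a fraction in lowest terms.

1/7

There are 7! = 5040 arrangements.
Treat the three as one block: 5! placements × 3! orders within the block = 120·6 = 720.
Probability = 720/5040 = 1/7.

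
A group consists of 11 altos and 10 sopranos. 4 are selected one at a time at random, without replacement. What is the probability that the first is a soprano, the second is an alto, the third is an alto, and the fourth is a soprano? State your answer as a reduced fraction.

55/798

Multiply the conditional probabilities at each draw: 10/21 · 11/20 · 10/19 · 9/18 = 9900/143640 = 55/798.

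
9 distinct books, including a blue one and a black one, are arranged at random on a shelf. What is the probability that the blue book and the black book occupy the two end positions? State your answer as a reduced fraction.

There are 9! = 362880 arrangements.
Place the blue book and the black book at the ends in 2 ways, arrange the remaining 7 in 7! = 5040 ways: 2·5040 = 10080.
Probability = 10080/362880 = 1/36.

1/36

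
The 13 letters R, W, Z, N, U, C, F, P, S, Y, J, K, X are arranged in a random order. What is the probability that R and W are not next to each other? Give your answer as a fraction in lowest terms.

There are 13! = 6227020800 arrangements.
Arrangements with R and W adjacent: 2·12! = 958003200.
So not adjacent: 6227020800 − 958003200 = 5269017600, probability 5269017600/6227020800 = 11/13.

11/13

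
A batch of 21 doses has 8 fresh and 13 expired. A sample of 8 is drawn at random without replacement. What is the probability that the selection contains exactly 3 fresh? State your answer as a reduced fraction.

The sample space is all 8-subsets of the 21: C(21,8) = 203490.
Selections with exactly 3 fresh: choose 3 of the 8 fresh and 5 of the 13 expired, C(8,3)·C(13,5) = 56·1287 = 72072.
Probability = 72072/203490 = 572/1615.

572/1615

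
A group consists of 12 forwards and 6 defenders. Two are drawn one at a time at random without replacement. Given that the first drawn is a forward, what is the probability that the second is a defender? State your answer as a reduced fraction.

After removing one forward, 17 remain: 11 forwards and 6 defenders.
So the probability the next is a defender is 6/17.

6/17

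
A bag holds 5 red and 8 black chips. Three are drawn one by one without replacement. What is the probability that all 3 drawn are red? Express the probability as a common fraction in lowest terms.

Multiply the conditional probabilities at each draw: 5/13 · 4/12 · 3/11 = 60/1716 = 5/143.

5/143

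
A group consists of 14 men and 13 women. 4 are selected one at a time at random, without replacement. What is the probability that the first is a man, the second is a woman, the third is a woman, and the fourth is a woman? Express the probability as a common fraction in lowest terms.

77/1350

Multiply the conditional probabilities at each draw: 14/27 · 13/26 · 12/25 · 11/24 = 24024/421200 = 77/1350.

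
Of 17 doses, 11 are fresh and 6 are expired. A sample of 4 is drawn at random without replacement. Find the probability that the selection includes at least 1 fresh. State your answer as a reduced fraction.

473/476

There are C(17,4) = 2380 ways to choose the 4.
The complement is all 4 are expired: C(6,4) = 15.
Probability = 1 − 15/2380 = 2365/2380 = 473/476.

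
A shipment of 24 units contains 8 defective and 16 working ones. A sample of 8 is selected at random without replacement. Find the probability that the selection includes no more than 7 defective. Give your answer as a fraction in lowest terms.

735470/735471

There are C(24,8) = 735471 ways to choose the 8.
Favorable selections (no more than 7 defective): C(8,0)·C(16,8) + C(8,1)·C(16,7) + C(8,2)·C(16,6) + C(8,3)·C(16,5) + C(8,4)·C(16,4) + C(8,5)·C(16,3) + C(8,6)·C(16,2) + C(8,7)·C(16,1) = 12870 + 91520 + 224224 + 244608 + 127400 + 31360 + 3360 + 128 = 735470.
Probability = 735470/735471.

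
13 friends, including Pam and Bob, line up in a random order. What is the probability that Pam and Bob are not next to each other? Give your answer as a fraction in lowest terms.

11/13

There are 13! = 6227020800 arrangements.
Arrangements with Pam and Bob adjacent: 2·12! = 958003200.
So not adjacent: 6227020800 − 958003200 = 5269017600, probability 5269017600/6227020800 = 11/13.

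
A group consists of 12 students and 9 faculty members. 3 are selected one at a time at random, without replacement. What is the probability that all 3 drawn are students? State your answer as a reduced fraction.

22/133

Multiply the conditional probabilities at each draw: 12/21 · 11/20 · 10/19 = 1320/7980 = 22/133.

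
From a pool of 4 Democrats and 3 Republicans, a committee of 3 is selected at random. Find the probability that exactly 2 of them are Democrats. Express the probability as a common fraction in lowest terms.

The sample space is all 3-subsets of the 7: C(7,3) = 35.
Selections with exactly 2 Democrats: choose 2 of the 4 Democrats and 1 of the 3 Republicans, C(4,2)·C(3,1) = 6·3 = 18.
Probability = 18/35.

18/35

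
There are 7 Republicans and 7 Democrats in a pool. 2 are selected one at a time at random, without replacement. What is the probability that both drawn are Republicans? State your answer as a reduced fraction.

Multiply the conditional probabilities at each draw: 7/14 · 6/13 = 42/182 = 3/13.

3/13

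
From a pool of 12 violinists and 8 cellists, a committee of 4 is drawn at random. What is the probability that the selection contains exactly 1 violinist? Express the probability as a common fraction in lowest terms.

There are C(20,4) = 4845 ways to choose 4 from 20.
Selections with exactly 1 violinist: choose 1 of the 12 violinists and 3 of the 8 cellists, C(12,1)·C(8,3) = 12·56 = 672.
Probability = 672/4845 = 224/1615.

224/1615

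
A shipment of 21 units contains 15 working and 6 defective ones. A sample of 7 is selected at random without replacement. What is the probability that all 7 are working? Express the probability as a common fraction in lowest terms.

143/2584

There are C(21,7) = 116280 possible selections.
Selections with all working: C(15,7) = 6435.
Probability = 6435/116280 = 143/2584.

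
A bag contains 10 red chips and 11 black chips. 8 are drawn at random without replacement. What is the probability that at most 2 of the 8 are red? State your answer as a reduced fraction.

Total selections: C(21,8) = 203490.
Favorable selections (at most 2 red): C(10,0)·C(11,8) + C(10,1)·C(11,7) + C(10,2)·C(11,6) = 165 + 3300 + 20790 = 24255.
Probability = 24255/203490 = 77/646.

77/646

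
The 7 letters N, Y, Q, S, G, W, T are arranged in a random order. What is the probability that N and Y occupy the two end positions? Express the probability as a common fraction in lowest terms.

There are 7! = 5040 arrangements.
Place N and Y at the ends in 2 ways, arrange the remaining 5 in 5! = 120 ways: 2·120 = 240.
Probability = 240/5040 = 1/21.

1/21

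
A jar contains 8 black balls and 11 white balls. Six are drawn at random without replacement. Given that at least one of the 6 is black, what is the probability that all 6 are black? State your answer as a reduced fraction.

Work in counts. Selections with at least one black: C(19,6) − C(11,6) = 27132 − 462 = 26670.
Of those, selections where all 6 are black: C(8,6) = 28.
Conditional probability = 28/26670 = 2/1905.

2/1905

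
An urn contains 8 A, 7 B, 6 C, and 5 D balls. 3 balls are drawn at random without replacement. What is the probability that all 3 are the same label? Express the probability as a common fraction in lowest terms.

There are C(26,3) = 2600 ways to draw 3 balls.
All same label: C(8,3) + C(7,3) + C(6,3) + C(5,3) = 56 + 35 + 20 + 10 = 121.
Probability = 121/2600.

121/2600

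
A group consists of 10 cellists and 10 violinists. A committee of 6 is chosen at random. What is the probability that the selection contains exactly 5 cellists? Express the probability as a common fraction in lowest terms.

21/323

Total number of selections: C(20,6) = 38760.
Selections with exactly 5 cellists: choose 5 of the 10 cellists and 1 of the 10 violinists, C(10,5)·C(10,1) = 252·10 = 2520.
Probability = 2520/38760 = 21/323.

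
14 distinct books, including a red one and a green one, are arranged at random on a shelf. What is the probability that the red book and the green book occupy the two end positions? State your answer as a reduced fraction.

1/91

There are 14! = 87178291200 arrangements.
Place the red book and the green book at the ends in 2 ways, arrange the remaining 12 in 12! = 479001600 ways: 2·479001600 = 958003200.
Probability = 958003200/87178291200 = 1/91.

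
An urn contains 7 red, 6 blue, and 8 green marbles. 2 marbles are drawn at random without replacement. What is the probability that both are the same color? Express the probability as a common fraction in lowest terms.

32/105

There are C(21,2) = 210 ways to draw 2 marbles.
All same color: C(7,2) + C(6,2) + C(8,2) = 21 + 15 + 28 = 64.
Probability = 64/210 = 32/105.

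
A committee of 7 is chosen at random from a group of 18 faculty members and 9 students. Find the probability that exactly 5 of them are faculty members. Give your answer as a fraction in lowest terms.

There are C(27,7) = 888030 ways to choose 7 from 27.
Selections with exactly 5 faculty members: choose 5 of the 18 faculty members and 2 of the 9 students, C(18,5)·C(9,2) = 8568·36 = 308448.
Probability = 308448/888030 = 5712/16445.

5712/16445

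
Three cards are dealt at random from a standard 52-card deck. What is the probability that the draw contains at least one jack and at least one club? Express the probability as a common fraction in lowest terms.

There are C(52,3) = 22100 possible draws.
By inclusion-exclusion on the complements, draws missing all jacks or all clubs: C(48,3) + C(39,3) − C(36,3) = 17296 + 9139 − 7140 = 19295.
So draws with at least one of each: 22100 − 19295 = 2805, probability 2805/22100 = 33/260.

33/260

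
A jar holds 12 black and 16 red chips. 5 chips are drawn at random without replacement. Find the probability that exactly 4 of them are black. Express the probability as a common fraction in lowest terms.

22/273

There are C(28,5) = 98280 ways to choose 5 from 28.
Selections with exactly 4 black: choose 4 of the 12 black and 1 of the 16 red, C(12,4)·C(16,1) = 495·16 = 7920.
Probability = 7920/98280 = 22/273.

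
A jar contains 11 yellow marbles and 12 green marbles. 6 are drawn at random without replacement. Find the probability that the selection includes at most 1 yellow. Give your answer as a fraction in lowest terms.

There are C(23,6) = 100947 ways to choose the 6.
Favorable selections (at most 1 yellow): C(11,0)·C(12,6) + C(11,1)·C(12,5) = 924 + 8712 = 9636.
Probability = 9636/100947 = 292/3059.

292/3059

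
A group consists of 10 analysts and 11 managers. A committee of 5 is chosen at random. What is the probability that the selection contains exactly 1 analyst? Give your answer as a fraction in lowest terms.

1100/6783

There are C(21,5) = 20349 ways to choose 5 from 21.
Selections with exactly 1 analyst: choose 1 of the 10 analysts and 4 of the 11 managers, C(10,1)·C(11,4) = 10·330 = 3300.
Probability = 3300/20349 = 1100/6783.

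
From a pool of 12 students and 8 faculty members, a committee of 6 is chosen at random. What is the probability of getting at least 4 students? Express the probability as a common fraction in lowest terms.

There are C(20,6) = 38760 ways to choose the 6.
Favorable selections (at least 4 students): C(12,4)·C(8,2) + C(12,5)·C(8,1) + C(12,6)·C(8,0) = 13860 + 6336 + 924 = 21120.
Probability = 21120/38760 = 176/323.

176/323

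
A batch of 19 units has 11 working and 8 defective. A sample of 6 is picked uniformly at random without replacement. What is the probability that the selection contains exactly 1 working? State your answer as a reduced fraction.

22/969

Total number of selections: C(19,6) = 27132.
Selections with exactly 1 working: choose 1 of the 11 working and 5 of the 8 defective, C(11,1)·C(8,5) = 11·56 = 616.
Probability = 616/27132 = 22/969.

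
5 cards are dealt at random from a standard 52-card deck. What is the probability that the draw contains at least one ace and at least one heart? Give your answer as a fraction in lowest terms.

229297/866320

There are C(52,5) = 2598960 possible draws.
By inclusion-exclusion on the complements, draws missing all aces or all hearts: C(48,5) + C(39,5) − C(36,5) = 1712304 + 575757 − 376992 = 1911069.
So draws with at least one of each: 2598960 − 1911069 = 687891, probability 687891/2598960 = 229297/866320.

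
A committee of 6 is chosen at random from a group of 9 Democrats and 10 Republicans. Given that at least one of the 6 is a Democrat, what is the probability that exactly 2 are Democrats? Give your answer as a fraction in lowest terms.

Work in counts. Selections with at least one Democrat: C(19,6) − C(10,6) = 27132 − 210 = 26922.
Of those, selections where exactly 2 are Democrats: C(9,2)·C(10,4) = 36·210 = 7560.
Conditional probability = 7560/26922 = 180/641.

180/641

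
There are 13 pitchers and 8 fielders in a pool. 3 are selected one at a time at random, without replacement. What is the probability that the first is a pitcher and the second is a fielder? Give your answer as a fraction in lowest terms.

26/105

Multiply the conditional probabilities at each draw: 13/21 · 8/20 = 104/420 = 26/105.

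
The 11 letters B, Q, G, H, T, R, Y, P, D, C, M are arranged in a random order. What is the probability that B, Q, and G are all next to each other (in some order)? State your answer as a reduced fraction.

3/55

There are 11! = 39916800 arrangements.
Treat the three as one block: 9! placements × 3! orders within the block = 362880·6 = 2177280.
Probability = 2177280/39916800 = 3/55.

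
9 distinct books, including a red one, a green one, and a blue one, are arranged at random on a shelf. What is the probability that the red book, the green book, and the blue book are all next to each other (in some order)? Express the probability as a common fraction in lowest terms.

There are 9! = 362880 arrangements.
Treat the three as one block: 7! placements × 3! orders within the block = 5040·6 = 30240.
Probability = 30240/362880 = 1/12.

1/12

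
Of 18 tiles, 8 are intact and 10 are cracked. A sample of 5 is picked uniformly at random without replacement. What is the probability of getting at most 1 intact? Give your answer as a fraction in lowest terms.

23/102

There are C(18,5) = 8568 ways to choose the 5.
Favorable selections (at most 1 intact): C(8,0)·C(10,5) + C(8,1)·C(10,4) = 252 + 1680 = 1932.
Probability = 1932/8568 = 23/102.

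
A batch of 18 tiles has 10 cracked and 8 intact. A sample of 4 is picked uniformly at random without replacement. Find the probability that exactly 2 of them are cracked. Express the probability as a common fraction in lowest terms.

7/17

There are C(18,4) = 3060 ways to choose 4 from 18.
Selections with exactly 2 cracked: choose 2 of the 10 cracked and 2 of the 8 intact, C(10,2)·C(8,2) = 45·28 = 1260.
Probability = 1260/3060 = 7/17.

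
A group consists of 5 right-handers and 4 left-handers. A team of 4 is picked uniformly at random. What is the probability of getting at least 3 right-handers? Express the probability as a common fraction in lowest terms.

5/14

Total selections: C(9,4) = 126.
Favorable selections (at least 3 right-handers): C(5,3)·C(4,1) + C(5,4)·C(4,0) = 40 + 5 = 45.
Probability = 45/126 = 5/14.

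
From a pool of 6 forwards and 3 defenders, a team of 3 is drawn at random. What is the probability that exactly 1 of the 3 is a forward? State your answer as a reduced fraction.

The sample space is all 3-subsets of the 9: C(9,3) = 84.
Selections with exactly 1 forward: choose 1 of the 6 forwards and 2 of the 3 defenders, C(6,1)·C(3,2) = 6·3 = 18.
Probability = 18/84 = 3/14.

3/14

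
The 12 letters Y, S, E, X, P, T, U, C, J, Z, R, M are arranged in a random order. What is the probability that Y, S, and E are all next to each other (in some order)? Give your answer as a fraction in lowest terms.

There are 12! = 479001600 arrangements.
Treat the three as one block: 10! placements × 3! orders within the block = 3628800·6 = 21772800.
Probability = 21772800/479001600 = 1/22.

1/22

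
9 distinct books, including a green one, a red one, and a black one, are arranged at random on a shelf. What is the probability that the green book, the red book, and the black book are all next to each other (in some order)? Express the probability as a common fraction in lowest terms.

There are 9! = 362880 arrangements.
Treat the three as one block: 7! placements × 3! orders within the block = 5040·6 = 30240.
Probability = 30240/362880 = 1/12.

1/12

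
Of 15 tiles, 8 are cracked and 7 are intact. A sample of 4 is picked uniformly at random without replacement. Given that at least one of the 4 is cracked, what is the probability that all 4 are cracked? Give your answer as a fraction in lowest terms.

Work in counts. Selections with at least one cracked: C(15,4) − C(7,4) = 1365 − 35 = 1330.
Of those, selections where all 4 are cracked: C(8,4) = 70.
Conditional probability = 70/1330 = 1/19.

1/19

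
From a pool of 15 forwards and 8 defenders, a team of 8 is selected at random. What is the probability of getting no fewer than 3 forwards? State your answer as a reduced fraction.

Total selections: C(23,8) = 490314.
Count the complement (fewer than 3 forwards): C(15,0)·C(8,8) + C(15,1)·C(8,7) + C(15,2)·C(8,6) = 1 + 120 + 2940 = 3061.
Probability = 1 − 3061/490314 = 487253/490314.

487253/490314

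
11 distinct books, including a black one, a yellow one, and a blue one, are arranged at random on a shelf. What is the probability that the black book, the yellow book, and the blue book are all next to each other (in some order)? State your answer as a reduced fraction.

There are 11! = 39916800 arrangements.
Treat the three as one block: 9! placements × 3! orders within the block = 362880·6 = 2177280.
Probability = 2177280/39916800 = 3/55.

3/55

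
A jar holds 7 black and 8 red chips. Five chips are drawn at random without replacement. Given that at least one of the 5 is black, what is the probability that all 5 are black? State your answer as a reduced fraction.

Work in counts. Selections with at least one black: C(15,5) − C(8,5) = 3003 − 56 = 2947.
Of those, selections where all 5 are black: C(7,5) = 21.
Conditional probability = 21/2947 = 3/421.

3/421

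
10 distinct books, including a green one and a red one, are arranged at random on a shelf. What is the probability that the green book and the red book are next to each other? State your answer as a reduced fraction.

There are 10! = 3628800 arrangements.
Treat the green book and the red book as a block: 9! arrangements of the blocks × 2 orders within the block = 2·362880 = 725760.
Probability = 725760/3628800 = 1/5.

1/5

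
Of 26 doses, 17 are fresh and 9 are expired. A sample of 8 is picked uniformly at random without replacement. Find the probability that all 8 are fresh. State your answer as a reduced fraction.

34/2185

There are C(26,8) = 1562275 possible selections.
Selections with all fresh: C(17,8) = 24310.
Probability = 24310/1562275 = 34/2185.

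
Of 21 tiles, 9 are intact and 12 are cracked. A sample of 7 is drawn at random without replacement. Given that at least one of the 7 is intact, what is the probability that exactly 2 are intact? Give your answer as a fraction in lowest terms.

99/401

Work in counts. Selections with at least one intact: C(21,7) − C(12,7) = 116280 − 792 = 115488.
Of those, selections where exactly 2 are intact: C(9,2)·C(12,5) = 36·792 = 28512.
Conditional probability = 28512/115488 = 99/401.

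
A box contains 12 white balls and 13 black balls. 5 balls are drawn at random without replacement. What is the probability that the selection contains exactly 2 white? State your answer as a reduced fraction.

286/805

Total number of selections: C(25,5) = 53130.
Selections with exactly 2 white: choose 2 of the 12 white and 3 of the 13 black, C(12,2)·C(13,3) = 66·286 = 18876.
Probability = 18876/53130 = 286/805.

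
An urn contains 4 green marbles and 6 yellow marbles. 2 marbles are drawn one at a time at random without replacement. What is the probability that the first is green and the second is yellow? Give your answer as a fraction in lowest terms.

4/15

Multiply the conditional probabilities at each draw: 4/10 · 6/9 = 24/90 = 4/15.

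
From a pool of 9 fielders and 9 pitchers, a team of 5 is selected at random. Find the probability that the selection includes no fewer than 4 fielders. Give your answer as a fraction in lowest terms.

Total selections: C(18,5) = 8568.
Favorable selections (no fewer than 4 fielders): C(9,4)·C(9,1) + C(9,5)·C(9,0) = 1134 + 126 = 1260.
Probability = 1260/8568 = 5/34.

5/34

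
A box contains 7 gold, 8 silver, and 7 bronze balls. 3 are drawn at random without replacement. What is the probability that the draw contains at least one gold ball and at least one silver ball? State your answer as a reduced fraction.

There are C(22,3) = 1540 possible draws.
By inclusion-exclusion on the complements, draws missing all gold or all silver: C(15,3) + C(14,3) − C(7,3) = 455 + 364 − 35 = 784.
So draws with at least one of each: 1540 − 784 = 756, probability 756/1540 = 27/55.

27/55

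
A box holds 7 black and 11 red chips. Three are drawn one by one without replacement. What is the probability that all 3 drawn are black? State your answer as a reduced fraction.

Multiply the conditional probabilities at each draw: 7/18 · 6/17 · 5/16 = 210/4896 = 35/816.

35/816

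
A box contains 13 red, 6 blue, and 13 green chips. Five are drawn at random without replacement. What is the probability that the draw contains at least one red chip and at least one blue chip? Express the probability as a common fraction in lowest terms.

There are C(32,5) = 201376 possible draws.
By inclusion-exclusion on the complements, draws missing all red or all blue: C(19,5) + C(26,5) − C(13,5) = 11628 + 65780 − 1287 = 76121.
So draws with at least one of each: 201376 − 76121 = 125255, probability 125255/201376.

125255/201376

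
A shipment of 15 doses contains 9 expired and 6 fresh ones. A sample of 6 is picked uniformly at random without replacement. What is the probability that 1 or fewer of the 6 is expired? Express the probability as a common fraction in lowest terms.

1/91

There are C(15,6) = 5005 ways to choose the 6.
Favorable selections (1 or fewer expired): C(9,0)·C(6,6) + C(9,1)·C(6,5) = 1 + 54 = 55.
Probability = 55/5005 = 1/91.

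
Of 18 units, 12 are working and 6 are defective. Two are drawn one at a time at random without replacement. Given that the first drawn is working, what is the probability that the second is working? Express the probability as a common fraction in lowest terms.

After removing one working, 17 remain: 11 working and 6 defective.
So the probability the next is working is 11/17.

11/17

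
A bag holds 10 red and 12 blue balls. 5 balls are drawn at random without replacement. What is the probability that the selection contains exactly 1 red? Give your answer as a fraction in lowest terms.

25/133

The sample space is all 5-subsets of the 22: C(22,5) = 26334.
Selections with exactly 1 red: choose 1 of the 10 red and 4 of the 12 blue, C(10,1)·C(12,4) = 10·495 = 4950.
Probability = 4950/26334 = 25/133.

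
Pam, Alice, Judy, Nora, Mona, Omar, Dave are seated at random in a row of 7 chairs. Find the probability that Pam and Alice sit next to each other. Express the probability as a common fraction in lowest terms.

2/7

There are 7! = 5040 arrangements.
Treat Pam and Alice as a block: 6! arrangements of the blocks × 2 orders within the block = 2·720 = 1440.
Probability = 1440/5040 = 2/7.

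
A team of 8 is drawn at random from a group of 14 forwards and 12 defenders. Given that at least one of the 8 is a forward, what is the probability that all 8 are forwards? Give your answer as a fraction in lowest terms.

Work in counts. Selections with at least one forward: C(26,8) − C(12,8) = 1562275 − 495 = 1561780.
Of those, selections where all 8 are forwards: C(14,8) = 3003.
Conditional probability = 3003/1561780 = 273/141980.

273/141980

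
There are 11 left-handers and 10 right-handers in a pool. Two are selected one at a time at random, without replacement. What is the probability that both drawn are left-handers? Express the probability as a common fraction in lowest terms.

11/42

Multiply the conditional probabilities at each draw: 11/21 · 10/20 = 110/420 = 11/42.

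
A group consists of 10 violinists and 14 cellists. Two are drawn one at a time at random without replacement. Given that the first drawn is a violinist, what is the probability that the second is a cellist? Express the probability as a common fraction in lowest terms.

After removing one violinist, 23 remain: 9 violinists and 14 cellists.
So the probability the next is a cellist is 14/23.

14/23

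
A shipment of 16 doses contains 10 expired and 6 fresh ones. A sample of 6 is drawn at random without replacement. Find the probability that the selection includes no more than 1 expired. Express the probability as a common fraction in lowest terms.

Total selections: C(16,6) = 8008.
Favorable selections (no more than 1 expired): C(10,0)·C(6,6) + C(10,1)·C(6,5) = 1 + 60 = 61.
Probability = 61/8008.

61/8008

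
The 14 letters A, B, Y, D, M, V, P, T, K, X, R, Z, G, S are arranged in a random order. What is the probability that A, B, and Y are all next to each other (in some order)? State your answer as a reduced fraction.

3/91

There are 14! = 87178291200 arrangements.
Treat the three as one block: 12! placements × 3! orders within the block = 479001600·6 = 2874009600.
Probability = 2874009600/87178291200 = 3/91.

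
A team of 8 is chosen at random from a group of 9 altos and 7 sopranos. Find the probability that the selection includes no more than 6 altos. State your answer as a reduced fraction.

There are C(16,8) = 12870 ways to choose the 8.
Favorable selections (no more than 6 altos): C(9,1)·C(7,7) + C(9,2)·C(7,6) + C(9,3)·C(7,5) + C(9,4)·C(7,4) + C(9,5)·C(7,3) + C(9,6)·C(7,2) = 9 + 252 + 1764 + 4410 + 4410 + 1764 = 12609.
Probability = 12609/12870 = 1401/1430.

1401/1430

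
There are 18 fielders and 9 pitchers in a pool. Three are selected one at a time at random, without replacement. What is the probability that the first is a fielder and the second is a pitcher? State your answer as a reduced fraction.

Multiply the conditional probabilities at each draw: 18/27 · 9/26 = 162/702 = 3/13.

3/13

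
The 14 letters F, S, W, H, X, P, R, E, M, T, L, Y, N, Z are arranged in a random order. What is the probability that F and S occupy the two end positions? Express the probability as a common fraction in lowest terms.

There are 14! = 87178291200 arrangements.
Place F and S at the ends in 2 ways, arrange the remaining 12 in 12! = 479001600 ways: 2·479001600 = 958003200.
Probability = 958003200/87178291200 = 1/91.

1/91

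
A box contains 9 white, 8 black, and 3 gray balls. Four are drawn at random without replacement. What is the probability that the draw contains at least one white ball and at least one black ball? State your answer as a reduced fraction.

268/323

There are C(20,4) = 4845 possible draws.
By inclusion-exclusion on the complements, draws missing all white or all black: C(11,4) + C(12,4) − C(3,4) = 330 + 495 − 0 = 825.
So draws with at least one of each: 4845 − 825 = 4020, probability 4020/4845 = 268/323.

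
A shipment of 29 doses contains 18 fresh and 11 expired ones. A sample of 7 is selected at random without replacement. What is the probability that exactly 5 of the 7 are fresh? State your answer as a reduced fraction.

The sample space is all 7-subsets of the 29: C(29,7) = 1560780.
Selections with exactly 5 fresh: choose 5 of the 18 fresh and 2 of the 11 expired, C(18,5)·C(11,2) = 8568·55 = 471240.
Probability = 471240/1560780 = 2618/8671.

2618/8671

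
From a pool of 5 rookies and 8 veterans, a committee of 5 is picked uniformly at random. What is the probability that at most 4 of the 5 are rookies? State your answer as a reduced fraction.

Total selections: C(13,5) = 1287.
Favorable selections (at most 4 rookies): C(5,0)·C(8,5) + C(5,1)·C(8,4) + C(5,2)·C(8,3) + C(5,3)·C(8,2) + C(5,4)·C(8,1) = 56 + 350 + 560 + 280 + 40 = 1286.
Probability = 1286/1287.

1286/1287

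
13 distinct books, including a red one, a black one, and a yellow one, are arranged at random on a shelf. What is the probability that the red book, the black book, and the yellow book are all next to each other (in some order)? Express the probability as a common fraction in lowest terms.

There are 13! = 6227020800 arrangements.
Treat the three as one block: 11! placements × 3! orders within the block = 39916800·6 = 239500800.
Probability = 239500800/6227020800 = 1/26.

1/26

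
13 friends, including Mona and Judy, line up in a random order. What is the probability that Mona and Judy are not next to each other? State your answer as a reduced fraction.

11/13

There are 13! = 6227020800 arrangements.
Arrangements with Mona and Judy adjacent: 2·12! = 958003200.
So not adjacent: 6227020800 − 958003200 = 5269017600, probability 5269017600/6227020800 = 11/13.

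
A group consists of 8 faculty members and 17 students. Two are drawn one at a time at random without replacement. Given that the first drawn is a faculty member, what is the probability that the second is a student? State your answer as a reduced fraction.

17/24

After removing one faculty member, 24 remain: 7 faculty members and 17 students.
So the probability the next is a student is 17/24.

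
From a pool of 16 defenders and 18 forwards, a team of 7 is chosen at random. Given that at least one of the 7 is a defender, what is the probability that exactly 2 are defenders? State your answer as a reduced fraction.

3780/19661

Work in counts. Selections with at least one defender: C(34,7) − C(18,7) = 5379616 − 31824 = 5347792.
Of those, selections where exactly 2 are defenders: C(16,2)·C(18,5) = 120·8568 = 1028160.
Conditional probability = 1028160/5347792 = 3780/19661.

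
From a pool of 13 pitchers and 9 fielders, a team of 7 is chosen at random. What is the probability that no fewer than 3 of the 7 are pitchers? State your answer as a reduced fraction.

1209/1292

There are C(22,7) = 170544 ways to choose the 7.
Count the complement (fewer than 3 pitchers): C(13,0)·C(9,7) + C(13,1)·C(9,6) + C(13,2)·C(9,5) = 36 + 1092 + 9828 = 10956.
Probability = 1 − 10956/170544 = 159588/170544 = 1209/1292.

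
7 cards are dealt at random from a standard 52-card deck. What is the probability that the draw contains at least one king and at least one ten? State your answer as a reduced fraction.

There are C(52,7) = 133784560 possible draws.
By inclusion-exclusion on the complements, draws missing all kings or all tens: C(48,7) + C(48,7) − C(44,7) = 73629072 + 73629072 − 38320568 = 108937576.
So draws with at least one of each: 133784560 − 108937576 = 24846984, probability 24846984/133784560 = 3105873/16723070.

3105873/16723070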